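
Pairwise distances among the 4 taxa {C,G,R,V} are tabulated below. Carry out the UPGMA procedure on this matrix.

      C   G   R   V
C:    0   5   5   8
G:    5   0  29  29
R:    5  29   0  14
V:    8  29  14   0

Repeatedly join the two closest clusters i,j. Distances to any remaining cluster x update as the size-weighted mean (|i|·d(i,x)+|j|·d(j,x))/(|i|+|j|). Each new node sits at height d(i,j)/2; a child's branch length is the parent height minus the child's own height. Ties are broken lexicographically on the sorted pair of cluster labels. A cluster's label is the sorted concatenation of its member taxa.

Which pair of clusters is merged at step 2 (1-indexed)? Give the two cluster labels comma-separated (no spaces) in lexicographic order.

iteration 1: select C,G (d=5); attach at lengths (5/2, 5/2); label the merged cluster CG
  updated: d(CG,R)=17, d(CG,V)=37/2
iteration 2: select R,V (d=14); attach at lengths (7, 7); label the merged cluster RV
  updated: d(CG,RV)=71/4
iteration 3: select CG,RV (d=71/4); attach at lengths (51/8, 15/8); label the merged cluster CGRV
final tree: ((C:5/2,G:5/2):51/8,(R:7,V:7):15/8)
total length: 109/4

R,V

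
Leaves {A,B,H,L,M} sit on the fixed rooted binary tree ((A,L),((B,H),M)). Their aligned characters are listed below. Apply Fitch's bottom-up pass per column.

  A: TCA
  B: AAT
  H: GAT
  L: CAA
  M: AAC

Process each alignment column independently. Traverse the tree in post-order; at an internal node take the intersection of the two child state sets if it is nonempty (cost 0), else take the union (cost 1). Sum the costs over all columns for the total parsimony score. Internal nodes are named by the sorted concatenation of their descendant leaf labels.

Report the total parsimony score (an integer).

AL@0: {T} ∪ {C} = {C,T} (union, +1)
BH@0: {A} ∪ {G} = {A,G} (union, +1)
BHM@0: {A,G} ∩ {A} = {A} (intersection, +0)
ABHLM@0: {C,T} ∪ {A} = {A,C,T} (union, +1)
AL@1: {C} ∪ {A} = {A,C} (union, +1)
BH@1: {A} ∩ {A} = {A} (intersection, +0)
BHM@1: {A} ∩ {A} = {A} (intersection, +0)
ABHLM@1: {A,C} ∩ {A} = {A} (intersection, +0)
AL@2: {A} ∩ {A} = {A} (intersection, +0)
BH@2: {T} ∩ {T} = {T} (intersection, +0)
BHM@2: {T} ∪ {C} = {C,T} (union, +1)
ABHLM@2: {A} ∪ {C,T} = {A,C,T} (union, +1)
per-site changes: [3, 1, 2]; total = 6

6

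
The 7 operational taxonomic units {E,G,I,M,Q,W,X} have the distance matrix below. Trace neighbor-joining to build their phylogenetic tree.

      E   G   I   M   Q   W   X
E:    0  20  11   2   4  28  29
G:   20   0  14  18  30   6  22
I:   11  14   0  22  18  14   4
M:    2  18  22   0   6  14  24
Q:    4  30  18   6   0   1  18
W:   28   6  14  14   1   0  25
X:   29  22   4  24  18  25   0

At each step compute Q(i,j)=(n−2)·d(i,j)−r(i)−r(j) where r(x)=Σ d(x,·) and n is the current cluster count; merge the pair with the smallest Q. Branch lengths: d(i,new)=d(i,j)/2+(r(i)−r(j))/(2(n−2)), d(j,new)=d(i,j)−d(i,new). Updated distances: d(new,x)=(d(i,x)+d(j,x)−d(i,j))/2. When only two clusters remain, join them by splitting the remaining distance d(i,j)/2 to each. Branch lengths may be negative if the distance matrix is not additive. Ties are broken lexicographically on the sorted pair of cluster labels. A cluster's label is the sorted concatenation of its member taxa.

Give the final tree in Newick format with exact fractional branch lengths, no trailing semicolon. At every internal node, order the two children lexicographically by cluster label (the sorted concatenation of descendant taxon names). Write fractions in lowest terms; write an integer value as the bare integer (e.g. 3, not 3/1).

(((E:9/8,M:7/8):7/2,((G:95/16,W:1/16):131/24,(I:-19/10,X:59/10):199/24):55/8):1/4,Q:1/4)

iteration 1: select I,X (d=4, Q=-185); attach at lengths (-19/10, 59/10); label the merged cluster IX
  updated: d(E,IX)=18, d(G,IX)=16, d(IX,M)=21, d(IX,Q)=16, d(IX,W)=35/2
iteration 2: select G,W (d=6, Q=-265/2); attach at lengths (95/16, 1/16); label the merged cluster GW
  updated: d(E,GW)=21, d(GW,IX)=55/4, d(GW,M)=13, d(GW,Q)=25/2
iteration 3: select GW,IX (d=55/4, Q=-351/4); attach at lengths (131/24, 199/24); label the merged cluster GIWX
  updated: d(E,GIWX)=101/8, d(GIWX,M)=81/8, d(GIWX,Q)=59/8
iteration 4: select E,M (d=2, Q=-131/4); attach at lengths (9/8, 7/8); label the merged cluster EM
  updated: d(EM,GIWX)=83/8, d(EM,Q)=4
iteration 5: select EM,GIWX (d=83/8, Q=-87/4); attach at lengths (7/2, 55/8); label the merged cluster EGIMWX
  updated: d(EGIMWX,Q)=1/2
iteration 6: select EGIMWX,Q (d=1/2); attach at lengths (1/4, 1/4); label the merged cluster EGIMQWX
final tree: (((E:9/8,M:7/8):7/2,((G:95/16,W:1/16):131/24,(I:-19/10,X:59/10):199/24):55/8):1/4,Q:1/4)
total length: 293/8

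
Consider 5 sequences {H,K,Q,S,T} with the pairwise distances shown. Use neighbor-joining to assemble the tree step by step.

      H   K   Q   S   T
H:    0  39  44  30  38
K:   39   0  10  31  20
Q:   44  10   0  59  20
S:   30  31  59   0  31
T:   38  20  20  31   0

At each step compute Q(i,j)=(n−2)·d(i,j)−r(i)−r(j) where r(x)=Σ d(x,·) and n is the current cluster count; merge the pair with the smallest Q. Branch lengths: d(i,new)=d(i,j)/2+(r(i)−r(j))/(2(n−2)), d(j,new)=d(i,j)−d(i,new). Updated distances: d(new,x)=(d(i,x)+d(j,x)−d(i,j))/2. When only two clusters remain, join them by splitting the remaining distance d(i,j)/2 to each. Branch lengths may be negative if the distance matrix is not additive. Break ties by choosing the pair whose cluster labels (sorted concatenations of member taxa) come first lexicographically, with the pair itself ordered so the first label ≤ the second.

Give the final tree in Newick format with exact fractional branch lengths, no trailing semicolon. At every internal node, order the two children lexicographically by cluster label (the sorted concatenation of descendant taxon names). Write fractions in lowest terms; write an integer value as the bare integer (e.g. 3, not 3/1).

1. join H+S (d=30, Q=-212) ⇒ HS; edges |H|=15, |S|=15
  updated: d(HS,K)=20, d(HS,Q)=73/2, d(HS,T)=39/2
2. join HS+T (d=39/2, Q=-193/2) ⇒ HST; edges |HS|=111/8, |T|=45/8
  updated: d(HST,K)=41/4, d(HST,Q)=37/2
3. join HST+K (d=41/4, Q=-155/4) ⇒ HKST; edges |HST|=75/8, |K|=7/8
  updated: d(HKST,Q)=73/8
4. join HKST+Q (d=73/8) ⇒ HKQST; edges |HKST|=73/16, |Q|=73/16
final tree: ((((H:15,S:15):111/8,T:45/8):75/8,K:7/8):73/16,Q:73/16)
total length: 551/8

((((H:15,S:15):111/8,T:45/8):75/8,K:7/8):73/16,Q:73/16)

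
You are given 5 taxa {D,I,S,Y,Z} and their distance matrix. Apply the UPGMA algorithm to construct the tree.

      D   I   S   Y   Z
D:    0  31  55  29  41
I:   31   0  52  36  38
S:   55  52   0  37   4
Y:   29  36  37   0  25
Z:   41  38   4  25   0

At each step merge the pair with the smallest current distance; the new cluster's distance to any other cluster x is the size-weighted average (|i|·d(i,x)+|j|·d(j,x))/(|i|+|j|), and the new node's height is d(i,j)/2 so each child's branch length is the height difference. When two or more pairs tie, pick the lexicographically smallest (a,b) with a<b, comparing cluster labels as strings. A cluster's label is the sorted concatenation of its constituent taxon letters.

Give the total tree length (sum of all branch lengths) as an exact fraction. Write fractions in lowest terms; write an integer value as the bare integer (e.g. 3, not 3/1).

iteration 1: select S,Z (d=4); attach at lengths (2, 2); label the merged cluster SZ
  updated: d(D,SZ)=48, d(I,SZ)=45, d(SZ,Y)=31
iteration 2: select D,Y (d=29); attach at lengths (29/2, 29/2); label the merged cluster DY
  updated: d(DY,I)=67/2, d(DY,SZ)=79/2
iteration 3: select DY,I (d=67/2); attach at lengths (9/4, 67/4); label the merged cluster DIY
  updated: d(DIY,SZ)=124/3
iteration 4: select DIY,SZ (d=124/3); attach at lengths (47/12, 56/3); label the merged cluster DISYZ
final tree: (((D:29/2,Y:29/2):9/4,I:67/4):47/12,(S:2,Z:2):56/3)
total length: 895/12

895/12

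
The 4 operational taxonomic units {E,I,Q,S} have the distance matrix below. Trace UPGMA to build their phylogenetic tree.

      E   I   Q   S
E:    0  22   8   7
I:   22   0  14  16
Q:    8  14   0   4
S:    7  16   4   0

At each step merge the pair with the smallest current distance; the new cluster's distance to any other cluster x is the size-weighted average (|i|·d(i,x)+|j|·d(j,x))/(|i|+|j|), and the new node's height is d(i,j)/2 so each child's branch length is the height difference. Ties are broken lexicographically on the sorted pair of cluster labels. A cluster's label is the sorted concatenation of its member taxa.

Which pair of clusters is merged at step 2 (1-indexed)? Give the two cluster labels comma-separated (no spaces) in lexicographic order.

E,QS

iteration 1: select Q,S (d=4); attach at lengths (2, 2); label the merged cluster QS
  updated: d(E,QS)=15/2, d(I,QS)=15
iteration 2: select E,QS (d=15/2); attach at lengths (15/4, 7/4); label the merged cluster EQS
  updated: d(EQS,I)=52/3
iteration 3: select EQS,I (d=52/3); attach at lengths (59/12, 26/3); label the merged cluster EIQS
final tree: ((E:15/4,(Q:2,S:2):7/4):59/12,I:26/3)
total length: 277/12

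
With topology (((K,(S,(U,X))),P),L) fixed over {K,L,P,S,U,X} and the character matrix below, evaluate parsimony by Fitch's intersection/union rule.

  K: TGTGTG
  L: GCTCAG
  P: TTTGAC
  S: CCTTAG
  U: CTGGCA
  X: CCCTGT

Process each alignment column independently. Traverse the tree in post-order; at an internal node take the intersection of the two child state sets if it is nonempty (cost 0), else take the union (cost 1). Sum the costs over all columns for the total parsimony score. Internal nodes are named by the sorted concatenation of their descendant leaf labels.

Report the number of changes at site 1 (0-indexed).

[col 0] UX: children U:{C}, X:{C} ∩→ {C}; cost 0
[col 0] SUX: children S:{C}, UX:{C} ∩→ {C}; cost 0
[col 0] KSUX: children K:{T}, SUX:{C} ∪→ {C,T}; cost 1
[col 0] KPSUX: children KSUX:{C,T}, P:{T} ∩→ {T}; cost 0
[col 0] KLPSUX: children KPSUX:{T}, L:{G} ∪→ {G,T}; cost 1
[col 1] UX: children U:{T}, X:{C} ∪→ {C,T}; cost 1
[col 1] SUX: children S:{C}, UX:{C,T} ∩→ {C}; cost 0
[col 1] KSUX: children K:{G}, SUX:{C} ∪→ {C,G}; cost 1
[col 1] KPSUX: children KSUX:{C,G}, P:{T} ∪→ {C,G,T}; cost 1
[col 1] KLPSUX: children KPSUX:{C,G,T}, L:{C} ∩→ {C}; cost 0
[col 2] UX: children U:{G}, X:{C} ∪→ {C,G}; cost 1
[col 2] SUX: children S:{T}, UX:{C,G} ∪→ {C,G,T}; cost 1
[col 2] KSUX: children K:{T}, SUX:{C,G,T} ∩→ {T}; cost 0
[col 2] KPSUX: children KSUX:{T}, P:{T} ∩→ {T}; cost 0
[col 2] KLPSUX: children KPSUX:{T}, L:{T} ∩→ {T}; cost 0
[col 3] UX: children U:{G}, X:{T} ∪→ {G,T}; cost 1
[col 3] SUX: children S:{T}, UX:{G,T} ∩→ {T}; cost 0
[col 3] KSUX: children K:{G}, SUX:{T} ∪→ {G,T}; cost 1
[col 3] KPSUX: children KSUX:{G,T}, P:{G} ∩→ {G}; cost 0
[col 3] KLPSUX: children KPSUX:{G}, L:{C} ∪→ {C,G}; cost 1
[col 4] UX: children U:{C}, X:{G} ∪→ {C,G}; cost 1
[col 4] SUX: children S:{A}, UX:{C,G} ∪→ {A,C,G}; cost 1
[col 4] KSUX: children K:{T}, SUX:{A,C,G} ∪→ {A,C,G,T}; cost 1
[col 4] KPSUX: children KSUX:{A,C,G,T}, P:{A} ∩→ {A}; cost 0
[col 4] KLPSUX: children KPSUX:{A}, L:{A} ∩→ {A}; cost 0
[col 5] UX: children U:{A}, X:{T} ∪→ {A,T}; cost 1
[col 5] SUX: children S:{G}, UX:{A,T} ∪→ {A,G,T}; cost 1
[col 5] KSUX: children K:{G}, SUX:{A,G,T} ∩→ {G}; cost 0
[col 5] KPSUX: children KSUX:{G}, P:{C} ∪→ {C,G}; cost 1
[col 5] KLPSUX: children KPSUX:{C,G}, L:{G} ∩→ {G}; cost 0
per-site changes: [2, 3, 2, 3, 3, 3]; total = 16

3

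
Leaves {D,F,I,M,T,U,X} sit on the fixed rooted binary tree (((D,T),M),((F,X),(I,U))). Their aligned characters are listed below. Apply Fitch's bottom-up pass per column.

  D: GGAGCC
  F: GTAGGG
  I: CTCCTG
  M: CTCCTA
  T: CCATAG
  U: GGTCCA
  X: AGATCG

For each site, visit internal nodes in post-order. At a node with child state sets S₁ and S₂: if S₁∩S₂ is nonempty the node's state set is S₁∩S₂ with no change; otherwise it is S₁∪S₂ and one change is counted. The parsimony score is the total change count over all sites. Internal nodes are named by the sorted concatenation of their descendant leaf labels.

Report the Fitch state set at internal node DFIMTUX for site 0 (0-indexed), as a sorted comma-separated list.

site 0, node DT: D={G} ∪ T={C} → {C,G} (+1)
site 0, node DMT: DT={C,G} ∩ M={C} → {C} (+0)
site 0, node FX: F={G} ∪ X={A} → {A,G} (+1)
site 0, node IU: I={C} ∪ U={G} → {C,G} (+1)
site 0, node FIUX: FX={A,G} ∩ IU={C,G} → {G} (+0)
site 0, node DFIMTUX: DMT={C} ∪ FIUX={G} → {C,G} (+1)
site 1, node DT: D={G} ∪ T={C} → {C,G} (+1)
site 1, node DMT: DT={C,G} ∪ M={T} → {C,G,T} (+1)
site 1, node FX: F={T} ∪ X={G} → {G,T} (+1)
site 1, node IU: I={T} ∪ U={G} → {G,T} (+1)
site 1, node FIUX: FX={G,T} ∩ IU={G,T} → {G,T} (+0)
site 1, node DFIMTUX: DMT={C,G,T} ∩ FIUX={G,T} → {G,T} (+0)
site 2, node DT: D={A} ∩ T={A} → {A} (+0)
site 2, node DMT: DT={A} ∪ M={C} → {A,C} (+1)
site 2, node FX: F={A} ∩ X={A} → {A} (+0)
site 2, node IU: I={C} ∪ U={T} → {C,T} (+1)
site 2, node FIUX: FX={A} ∪ IU={C,T} → {A,C,T} (+1)
site 2, node DFIMTUX: DMT={A,C} ∩ FIUX={A,C,T} → {A,C} (+0)
site 3, node DT: D={G} ∪ T={T} → {G,T} (+1)
site 3, node DMT: DT={G,T} ∪ M={C} → {C,G,T} (+1)
site 3, node FX: F={G} ∪ X={T} → {G,T} (+1)
site 3, node IU: I={C} ∩ U={C} → {C} (+0)
site 3, node FIUX: FX={G,T} ∪ IU={C} → {C,G,T} (+1)
site 3, node DFIMTUX: DMT={C,G,T} ∩ FIUX={C,G,T} → {C,G,T} (+0)
site 4, node DT: D={C} ∪ T={A} → {A,C} (+1)
site 4, node DMT: DT={A,C} ∪ M={T} → {A,C,T} (+1)
site 4, node FX: F={G} ∪ X={C} → {C,G} (+1)
site 4, node IU: I={T} ∪ U={C} → {C,T} (+1)
site 4, node FIUX: FX={C,G} ∩ IU={C,T} → {C} (+0)
site 4, node DFIMTUX: DMT={A,C,T} ∩ FIUX={C} → {C} (+0)
site 5, node DT: D={C} ∪ T={G} → {C,G} (+1)
site 5, node DMT: DT={C,G} ∪ M={A} → {A,C,G} (+1)
site 5, node FX: F={G} ∩ X={G} → {G} (+0)
site 5, node IU: I={G} ∪ U={A} → {A,G} (+1)
site 5, node FIUX: FX={G} ∩ IU={A,G} → {G} (+0)
site 5, node DFIMTUX: DMT={A,C,G} ∩ FIUX={G} → {G} (+0)
per-site changes: [4, 4, 3, 4, 4, 3]; total = 22

C,G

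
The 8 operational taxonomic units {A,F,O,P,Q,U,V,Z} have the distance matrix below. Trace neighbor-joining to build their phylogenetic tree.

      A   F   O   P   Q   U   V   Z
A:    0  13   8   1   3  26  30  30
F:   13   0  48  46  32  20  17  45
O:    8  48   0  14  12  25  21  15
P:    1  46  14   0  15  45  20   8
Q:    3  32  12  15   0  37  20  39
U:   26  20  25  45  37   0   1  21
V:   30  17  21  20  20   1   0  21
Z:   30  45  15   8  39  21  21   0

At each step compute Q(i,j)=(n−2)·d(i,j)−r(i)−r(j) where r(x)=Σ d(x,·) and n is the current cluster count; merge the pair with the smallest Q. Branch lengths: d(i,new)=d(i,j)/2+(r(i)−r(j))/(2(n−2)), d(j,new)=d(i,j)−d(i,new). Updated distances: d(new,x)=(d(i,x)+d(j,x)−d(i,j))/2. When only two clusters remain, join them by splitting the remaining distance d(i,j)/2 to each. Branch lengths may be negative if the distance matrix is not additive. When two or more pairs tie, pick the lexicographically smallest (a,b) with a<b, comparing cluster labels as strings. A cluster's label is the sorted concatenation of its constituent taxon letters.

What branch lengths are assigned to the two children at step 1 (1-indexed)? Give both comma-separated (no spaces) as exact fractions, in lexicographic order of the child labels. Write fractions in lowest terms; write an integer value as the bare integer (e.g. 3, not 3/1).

17/4,-13/4

iteration 1: select U,V (d=1, Q=-299); attach at lengths (17/4, -13/4); label the merged cluster UV
  updated: d(A,UV)=55/2, d(F,UV)=18, d(O,UV)=45/2, d(P,UV)=32, d(Q,UV)=28, d(UV,Z)=41/2
iteration 2: select F,UV (d=18, Q=-521/2); attach at lengths (287/20, 73/20); label the merged cluster FUV
  updated: d(A,FUV)=45/4, d(FUV,O)=105/4, d(FUV,P)=30, d(FUV,Q)=21, d(FUV,Z)=95/4
iteration 3: select P,Z (d=8, Q=-607/4); attach at lengths (-63/32, 319/32); label the merged cluster PZ
  updated: d(A,PZ)=23/2, d(FUV,PZ)=183/8, d(O,PZ)=21/2, d(PZ,Q)=23
iteration 4: select O,PZ (d=21/2, Q=-745/8); attach at lengths (163/48, 341/48); label the merged cluster OPZ
  updated: d(A,OPZ)=9/2, d(FUV,OPZ)=309/16, d(OPZ,Q)=49/4
iteration 5: select A,Q (d=3, Q=-49); attach at lengths (-23/8, 47/8); label the merged cluster AQ
  updated: d(AQ,FUV)=117/8, d(AQ,OPZ)=55/8
iteration 6: select AQ,FUV (d=117/8, Q=-653/16); attach at lengths (35/32, 433/32); label the merged cluster AFQUV
  updated: d(AFQUV,OPZ)=185/32
iteration 7: select AFQUV,OPZ (d=185/32); attach at lengths (185/64, 185/64); label the merged cluster AFOPQUVZ
final tree: (((A:-23/8,Q:47/8):35/32,(F:287/20,(U:17/4,V:-13/4):73/20):433/32):185/64,(O:163/48,(P:-63/32,Z:319/32):341/48):185/64)
total length: 1949/32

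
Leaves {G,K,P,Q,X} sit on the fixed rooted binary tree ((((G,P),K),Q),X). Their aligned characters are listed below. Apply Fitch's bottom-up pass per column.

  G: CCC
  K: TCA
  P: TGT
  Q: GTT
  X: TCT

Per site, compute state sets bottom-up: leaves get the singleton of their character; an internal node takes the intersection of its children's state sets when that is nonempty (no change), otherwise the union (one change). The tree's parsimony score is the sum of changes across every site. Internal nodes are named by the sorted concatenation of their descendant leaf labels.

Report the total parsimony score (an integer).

6

[col 0] GP: children G:{C}, P:{T} ∪→ {C,T}; cost 1
[col 0] GKP: children GP:{C,T}, K:{T} ∩→ {T}; cost 0
[col 0] GKPQ: children GKP:{T}, Q:{G} ∪→ {G,T}; cost 1
[col 0] GKPQX: children GKPQ:{G,T}, X:{T} ∩→ {T}; cost 0
[col 1] GP: children G:{C}, P:{G} ∪→ {C,G}; cost 1
[col 1] GKP: children GP:{C,G}, K:{C} ∩→ {C}; cost 0
[col 1] GKPQ: children GKP:{C}, Q:{T} ∪→ {C,T}; cost 1
[col 1] GKPQX: children GKPQ:{C,T}, X:{C} ∩→ {C}; cost 0
[col 2] GP: children G:{C}, P:{T} ∪→ {C,T}; cost 1
[col 2] GKP: children GP:{C,T}, K:{A} ∪→ {A,C,T}; cost 1
[col 2] GKPQ: children GKP:{A,C,T}, Q:{T} ∩→ {T}; cost 0
[col 2] GKPQX: children GKPQ:{T}, X:{T} ∩→ {T}; cost 0
per-site changes: [2, 2, 2]; total = 6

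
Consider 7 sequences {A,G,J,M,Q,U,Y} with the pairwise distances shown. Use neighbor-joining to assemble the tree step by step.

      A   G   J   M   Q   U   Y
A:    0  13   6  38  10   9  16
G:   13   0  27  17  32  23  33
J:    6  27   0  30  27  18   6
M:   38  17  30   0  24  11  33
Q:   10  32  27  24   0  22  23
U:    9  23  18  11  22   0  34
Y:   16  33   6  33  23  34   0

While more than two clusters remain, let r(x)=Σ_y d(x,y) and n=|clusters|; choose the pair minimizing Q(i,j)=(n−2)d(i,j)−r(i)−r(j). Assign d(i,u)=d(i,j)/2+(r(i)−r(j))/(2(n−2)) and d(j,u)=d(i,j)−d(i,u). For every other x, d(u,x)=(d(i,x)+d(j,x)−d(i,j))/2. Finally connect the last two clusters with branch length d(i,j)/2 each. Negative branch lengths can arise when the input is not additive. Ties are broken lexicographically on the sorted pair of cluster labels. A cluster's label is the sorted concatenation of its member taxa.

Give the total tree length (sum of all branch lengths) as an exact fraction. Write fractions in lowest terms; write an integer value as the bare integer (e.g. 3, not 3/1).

1861/32

1. join J+Y (d=6, Q=-229) ⇒ JY; edges |J|=-1/10, |Y|=61/10
  updated: d(A,JY)=8, d(G,JY)=27, d(JY,M)=57/2, d(JY,Q)=22, d(JY,U)=23
2. join G+M (d=17, Q=-325/2) ⇒ GM; edges |G|=123/16, |M|=149/16
  updated: d(A,GM)=17, d(GM,JY)=77/4, d(GM,Q)=39/2, d(GM,U)=17/2
3. join GM+U (d=17/2, Q=-405/4) ⇒ GMU; edges |GM|=109/24, |U|=95/24
  updated: d(A,GMU)=35/4, d(GMU,JY)=135/8, d(GMU,Q)=33/2
4. join A+JY (d=8, Q=-461/8) ⇒ AJY; edges |A|=-33/32, |JY|=289/32
  updated: d(AJY,GMU)=141/16, d(AJY,Q)=12
5. join AJY+GMU (d=141/16, Q=-597/16) ⇒ AGJMUY; edges |AJY|=69/32, |GMU|=213/32
  updated: d(AGJMUY,Q)=315/32
6. join AGJMUY+Q (d=315/32) ⇒ AGJMQUY; edges |AGJMUY|=315/64, |Q|=315/64
final tree: (((A:-33/32,(J:-1/10,Y:61/10):289/32):69/32,((G:123/16,M:149/16):109/24,U:95/24):213/32):315/64,Q:315/64)
total length: 1861/32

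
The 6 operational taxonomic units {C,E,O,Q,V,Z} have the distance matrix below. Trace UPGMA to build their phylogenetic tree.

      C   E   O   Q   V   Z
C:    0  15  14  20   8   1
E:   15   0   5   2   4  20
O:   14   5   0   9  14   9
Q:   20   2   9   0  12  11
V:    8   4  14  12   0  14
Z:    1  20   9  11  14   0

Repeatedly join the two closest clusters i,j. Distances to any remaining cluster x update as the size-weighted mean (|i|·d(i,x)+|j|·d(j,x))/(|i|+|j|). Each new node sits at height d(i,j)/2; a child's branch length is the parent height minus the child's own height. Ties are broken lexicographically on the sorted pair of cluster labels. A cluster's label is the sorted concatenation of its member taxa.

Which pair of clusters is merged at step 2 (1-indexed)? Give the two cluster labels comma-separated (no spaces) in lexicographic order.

1. join C+Z (d=1) ⇒ CZ; edges |C|=1/2, |Z|=1/2
  updated: d(CZ,E)=35/2, d(CZ,O)=23/2, d(CZ,Q)=31/2, d(CZ,V)=11
2. join E+Q (d=2) ⇒ EQ; edges |E|=1, |Q|=1
  updated: d(CZ,EQ)=33/2, d(EQ,O)=7, d(EQ,V)=8
3. join EQ+O (d=7) ⇒ EOQ; edges |EQ|=5/2, |O|=7/2
  updated: d(CZ,EOQ)=89/6, d(EOQ,V)=10
4. join EOQ+V (d=10) ⇒ EOQV; edges |EOQ|=3/2, |V|=5
  updated: d(CZ,EOQV)=111/8
5. join CZ+EOQV (d=111/8) ⇒ CEOQVZ; edges |CZ|=103/16, |EOQV|=31/16
final tree: ((C:1/2,Z:1/2):103/16,(((E:1,Q:1):5/2,O:7/2):3/2,V:5):31/16)
total length: 191/8

E,Q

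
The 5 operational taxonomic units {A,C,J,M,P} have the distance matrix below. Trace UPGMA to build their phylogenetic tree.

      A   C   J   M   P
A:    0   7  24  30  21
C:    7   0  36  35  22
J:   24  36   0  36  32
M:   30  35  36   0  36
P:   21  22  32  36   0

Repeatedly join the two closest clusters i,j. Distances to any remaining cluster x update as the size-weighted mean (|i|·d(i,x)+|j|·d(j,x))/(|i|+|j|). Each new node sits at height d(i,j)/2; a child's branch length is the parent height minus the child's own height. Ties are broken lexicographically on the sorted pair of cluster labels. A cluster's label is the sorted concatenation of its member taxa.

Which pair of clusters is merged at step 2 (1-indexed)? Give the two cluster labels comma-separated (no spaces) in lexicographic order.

AC,P

iteration 1: select A,C (d=7); attach at lengths (7/2, 7/2); label the merged cluster AC
  updated: d(AC,J)=30, d(AC,M)=65/2, d(AC,P)=43/2
iteration 2: select AC,P (d=43/2); attach at lengths (29/4, 43/4); label the merged cluster ACP
  updated: d(ACP,J)=92/3, d(ACP,M)=101/3
iteration 3: select ACP,J (d=92/3); attach at lengths (55/12, 46/3); label the merged cluster ACJP
  updated: d(ACJP,M)=137/4
iteration 4: select ACJP,M (d=137/4); attach at lengths (43/24, 137/8); label the merged cluster ACJMP
final tree: ((((A:7/2,C:7/2):29/4,P:43/4):55/12,J:46/3):43/24,M:137/8)
total length: 383/6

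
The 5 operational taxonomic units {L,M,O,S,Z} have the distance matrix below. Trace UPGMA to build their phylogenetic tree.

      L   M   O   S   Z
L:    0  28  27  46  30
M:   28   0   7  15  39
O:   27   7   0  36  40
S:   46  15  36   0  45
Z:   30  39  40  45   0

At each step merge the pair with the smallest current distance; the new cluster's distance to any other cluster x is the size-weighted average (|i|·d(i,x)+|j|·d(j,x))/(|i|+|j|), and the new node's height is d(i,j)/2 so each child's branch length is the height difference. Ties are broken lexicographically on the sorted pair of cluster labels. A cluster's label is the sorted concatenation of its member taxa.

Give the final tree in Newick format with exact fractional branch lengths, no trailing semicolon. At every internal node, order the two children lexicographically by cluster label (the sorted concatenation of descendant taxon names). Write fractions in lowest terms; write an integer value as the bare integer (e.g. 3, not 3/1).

((L:15,Z:15):15/4,((M:7/2,O:7/2):37/4,S:51/4):6)

step 1: merge (M,O) at d=7; branch lengths M→7/2, O→7/2; new cluster MO
  updated: d(L,MO)=55/2, d(MO,S)=51/2, d(MO,Z)=79/2
step 2: merge (MO,S) at d=51/2; branch lengths MO→37/4, S→51/4; new cluster MOS
  updated: d(L,MOS)=101/3, d(MOS,Z)=124/3
step 3: merge (L,Z) at d=30; branch lengths L→15, Z→15; new cluster LZ
  updated: d(LZ,MOS)=75/2
step 4: merge (LZ,MOS) at d=75/2; branch lengths LZ→15/4, MOS→6; new cluster LMOSZ
final tree: ((L:15,Z:15):15/4,((M:7/2,O:7/2):37/4,S:51/4):6)
total length: 275/4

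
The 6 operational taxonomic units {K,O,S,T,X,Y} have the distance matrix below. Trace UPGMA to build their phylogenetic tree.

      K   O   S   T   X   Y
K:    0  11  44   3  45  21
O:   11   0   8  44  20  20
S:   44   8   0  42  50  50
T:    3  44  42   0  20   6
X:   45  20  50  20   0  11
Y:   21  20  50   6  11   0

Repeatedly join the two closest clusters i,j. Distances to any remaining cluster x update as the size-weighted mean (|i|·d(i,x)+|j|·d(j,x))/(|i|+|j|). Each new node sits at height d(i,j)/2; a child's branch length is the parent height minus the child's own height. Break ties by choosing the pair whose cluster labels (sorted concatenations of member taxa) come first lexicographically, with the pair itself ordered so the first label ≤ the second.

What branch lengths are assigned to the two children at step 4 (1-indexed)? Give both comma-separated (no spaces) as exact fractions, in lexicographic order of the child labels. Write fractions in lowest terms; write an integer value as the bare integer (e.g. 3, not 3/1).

iteration 1: select K,T (d=3); attach at lengths (3/2, 3/2); label the merged cluster KT
  updated: d(KT,O)=55/2, d(KT,S)=43, d(KT,X)=65/2, d(KT,Y)=27/2
iteration 2: select O,S (d=8); attach at lengths (4, 4); label the merged cluster OS
  updated: d(KT,OS)=141/4, d(OS,X)=35, d(OS,Y)=35
iteration 3: select X,Y (d=11); attach at lengths (11/2, 11/2); label the merged cluster XY
  updated: d(KT,XY)=23, d(OS,XY)=35
iteration 4: select KT,XY (d=23); attach at lengths (10, 6); label the merged cluster KTXY
  updated: d(KTXY,OS)=281/8
iteration 5: select KTXY,OS (d=281/8); attach at lengths (97/16, 217/16); label the merged cluster KOSTXY
final tree: (((K:3/2,T:3/2):10,(X:11/2,Y:11/2):6):97/16,(O:4,S:4):217/16)
total length: 461/8

10,6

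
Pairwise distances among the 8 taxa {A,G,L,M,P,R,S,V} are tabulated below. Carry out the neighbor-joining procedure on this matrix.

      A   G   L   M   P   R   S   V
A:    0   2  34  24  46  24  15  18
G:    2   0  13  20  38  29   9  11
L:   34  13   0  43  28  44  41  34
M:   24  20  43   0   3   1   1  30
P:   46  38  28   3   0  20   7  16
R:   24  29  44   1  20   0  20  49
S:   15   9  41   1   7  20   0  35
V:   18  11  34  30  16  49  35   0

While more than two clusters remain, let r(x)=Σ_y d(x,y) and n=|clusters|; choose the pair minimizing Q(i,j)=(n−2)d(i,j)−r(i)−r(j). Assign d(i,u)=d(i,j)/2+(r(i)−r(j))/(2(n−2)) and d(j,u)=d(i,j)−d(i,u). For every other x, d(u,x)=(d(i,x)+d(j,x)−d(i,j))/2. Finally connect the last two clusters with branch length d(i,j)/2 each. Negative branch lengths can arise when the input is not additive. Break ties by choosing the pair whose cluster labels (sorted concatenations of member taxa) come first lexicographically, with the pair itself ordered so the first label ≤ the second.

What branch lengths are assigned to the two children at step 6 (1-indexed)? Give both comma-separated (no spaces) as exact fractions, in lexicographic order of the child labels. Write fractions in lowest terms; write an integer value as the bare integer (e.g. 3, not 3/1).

19/32,133/32

iteration 1: select M,R (d=1, Q=-303); attach at lengths (-59/12, 71/12); label the merged cluster MR
  updated: d(A,MR)=47/2, d(G,MR)=24, d(L,MR)=43, d(MR,P)=11, d(MR,S)=10, d(MR,V)=39
iteration 2: select MR,P (d=11, Q=-483/2); attach at lengths (119/20, 101/20); label the merged cluster MPR
  updated: d(A,MPR)=117/4, d(G,MPR)=51/2, d(L,MPR)=30, d(MPR,S)=3, d(MPR,V)=22
iteration 3: select MPR,S (d=3, Q=-803/4); attach at lengths (75/32, 21/32); label the merged cluster MPRS
  updated: d(A,MPRS)=165/8, d(G,MPRS)=63/4, d(L,MPRS)=34, d(MPRS,V)=27
iteration 4: select G,L (d=13, Q=-471/4); attach at lengths (-137/24, 449/24); label the merged cluster GL
  updated: d(A,GL)=23/2, d(GL,MPRS)=147/8, d(GL,V)=16
iteration 5: select A,V (d=18, Q=-601/8); attach at lengths (201/32, 375/32); label the merged cluster AV
  updated: d(AV,GL)=19/4, d(AV,MPRS)=237/16
iteration 6: select AV,GL (d=19/4, Q=-607/16); attach at lengths (19/32, 133/32); label the merged cluster AGLV
  updated: d(AGLV,MPRS)=455/32
iteration 7: select AGLV,MPRS (d=455/32); attach at lengths (455/64, 455/64); label the merged cluster AGLMPRSV
final tree: (((A:201/32,V:375/32):19/32,(G:-137/24,L:449/24):133/32):455/64,(((M:-59/12,R:71/12):119/20,P:101/20):75/32,S:21/32):455/64)
total length: 2079/32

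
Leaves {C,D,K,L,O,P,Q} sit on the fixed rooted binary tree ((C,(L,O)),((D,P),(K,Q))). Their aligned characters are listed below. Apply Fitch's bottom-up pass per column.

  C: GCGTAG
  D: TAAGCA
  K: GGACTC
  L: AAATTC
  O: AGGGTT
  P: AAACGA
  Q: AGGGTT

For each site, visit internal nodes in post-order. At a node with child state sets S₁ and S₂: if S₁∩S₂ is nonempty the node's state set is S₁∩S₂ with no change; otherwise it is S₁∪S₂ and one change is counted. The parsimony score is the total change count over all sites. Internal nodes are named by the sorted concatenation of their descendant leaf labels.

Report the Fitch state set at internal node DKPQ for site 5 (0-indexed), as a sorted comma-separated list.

LO@0: {A} ∩ {A} = {A} (intersection, +0)
CLO@0: {G} ∪ {A} = {A,G} (union, +1)
DP@0: {T} ∪ {A} = {A,T} (union, +1)
KQ@0: {G} ∪ {A} = {A,G} (union, +1)
DKPQ@0: {A,T} ∩ {A,G} = {A} (intersection, +0)
CDKLOPQ@0: {A,G} ∩ {A} = {A} (intersection, +0)
LO@1: {A} ∪ {G} = {A,G} (union, +1)
CLO@1: {C} ∪ {A,G} = {A,C,G} (union, +1)
DP@1: {A} ∩ {A} = {A} (intersection, +0)
KQ@1: {G} ∩ {G} = {G} (intersection, +0)
DKPQ@1: {A} ∪ {G} = {A,G} (union, +1)
CDKLOPQ@1: {A,C,G} ∩ {A,G} = {A,G} (intersection, +0)
LO@2: {A} ∪ {G} = {A,G} (union, +1)
CLO@2: {G} ∩ {A,G} = {G} (intersection, +0)
DP@2: {A} ∩ {A} = {A} (intersection, +0)
KQ@2: {A} ∪ {G} = {A,G} (union, +1)
DKPQ@2: {A} ∩ {A,G} = {A} (intersection, +0)
CDKLOPQ@2: {G} ∪ {A} = {A,G} (union, +1)
LO@3: {T} ∪ {G} = {G,T} (union, +1)
CLO@3: {T} ∩ {G,T} = {T} (intersection, +0)
DP@3: {G} ∪ {C} = {C,G} (union, +1)
KQ@3: {C} ∪ {G} = {C,G} (union, +1)
DKPQ@3: {C,G} ∩ {C,G} = {C,G} (intersection, +0)
CDKLOPQ@3: {T} ∪ {C,G} = {C,G,T} (union, +1)
LO@4: {T} ∩ {T} = {T} (intersection, +0)
CLO@4: {A} ∪ {T} = {A,T} (union, +1)
DP@4: {C} ∪ {G} = {C,G} (union, +1)
KQ@4: {T} ∩ {T} = {T} (intersection, +0)
DKPQ@4: {C,G} ∪ {T} = {C,G,T} (union, +1)
CDKLOPQ@4: {A,T} ∩ {C,G,T} = {T} (intersection, +0)
LO@5: {C} ∪ {T} = {C,T} (union, +1)
CLO@5: {G} ∪ {C,T} = {C,G,T} (union, +1)
DP@5: {A} ∩ {A} = {A} (intersection, +0)
KQ@5: {C} ∪ {T} = {C,T} (union, +1)
DKPQ@5: {A} ∪ {C,T} = {A,C,T} (union, +1)
CDKLOPQ@5: {C,G,T} ∩ {A,C,T} = {C,T} (intersection, +0)
per-site changes: [3, 3, 3, 4, 3, 4]; total = 20

A,C,T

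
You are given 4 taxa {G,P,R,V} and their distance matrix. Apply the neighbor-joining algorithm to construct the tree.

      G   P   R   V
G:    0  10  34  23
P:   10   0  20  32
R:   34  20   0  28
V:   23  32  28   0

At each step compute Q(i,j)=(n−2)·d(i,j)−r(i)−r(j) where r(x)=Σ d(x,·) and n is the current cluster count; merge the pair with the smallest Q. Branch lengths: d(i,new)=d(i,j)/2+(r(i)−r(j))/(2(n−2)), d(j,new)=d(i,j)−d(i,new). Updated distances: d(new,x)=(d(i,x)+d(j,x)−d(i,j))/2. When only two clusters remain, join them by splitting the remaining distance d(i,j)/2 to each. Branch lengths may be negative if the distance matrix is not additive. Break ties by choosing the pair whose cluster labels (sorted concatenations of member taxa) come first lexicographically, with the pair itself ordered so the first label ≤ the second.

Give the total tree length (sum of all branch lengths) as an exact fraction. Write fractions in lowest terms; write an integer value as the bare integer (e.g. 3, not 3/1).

185/4

1. join G+P (d=10, Q=-109) ⇒ GP; edges |G|=25/4, |P|=15/4
  updated: d(GP,R)=22, d(GP,V)=45/2
2. join GP+R (d=22, Q=-145/2) ⇒ GPR; edges |GP|=33/4, |R|=55/4
  updated: d(GPR,V)=57/4
3. join GPR+V (d=57/4) ⇒ GPRV; edges |GPR|=57/8, |V|=57/8
final tree: (((G:25/4,P:15/4):33/4,R:55/4):57/8,V:57/8)
total length: 185/4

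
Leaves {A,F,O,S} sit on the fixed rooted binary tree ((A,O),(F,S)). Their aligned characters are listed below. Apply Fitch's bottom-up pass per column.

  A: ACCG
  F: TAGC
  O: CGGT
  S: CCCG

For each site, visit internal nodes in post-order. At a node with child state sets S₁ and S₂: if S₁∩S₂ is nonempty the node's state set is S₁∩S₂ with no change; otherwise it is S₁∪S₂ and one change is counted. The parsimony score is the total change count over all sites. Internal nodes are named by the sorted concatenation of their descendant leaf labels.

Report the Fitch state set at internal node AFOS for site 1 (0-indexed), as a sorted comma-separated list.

[col 0] AO: children A:{A}, O:{C} ∪→ {A,C}; cost 1
[col 0] FS: children F:{T}, S:{C} ∪→ {C,T}; cost 1
[col 0] AFOS: children AO:{A,C}, FS:{C,T} ∩→ {C}; cost 0
[col 1] AO: children A:{C}, O:{G} ∪→ {C,G}; cost 1
[col 1] FS: children F:{A}, S:{C} ∪→ {A,C}; cost 1
[col 1] AFOS: children AO:{C,G}, FS:{A,C} ∩→ {C}; cost 0
[col 2] AO: children A:{C}, O:{G} ∪→ {C,G}; cost 1
[col 2] FS: children F:{G}, S:{C} ∪→ {C,G}; cost 1
[col 2] AFOS: children AO:{C,G}, FS:{C,G} ∩→ {C,G}; cost 0
[col 3] AO: children A:{G}, O:{T} ∪→ {G,T}; cost 1
[col 3] FS: children F:{C}, S:{G} ∪→ {C,G}; cost 1
[col 3] AFOS: children AO:{G,T}, FS:{C,G} ∩→ {G}; cost 0
per-site changes: [2, 2, 2, 2]; total = 8

C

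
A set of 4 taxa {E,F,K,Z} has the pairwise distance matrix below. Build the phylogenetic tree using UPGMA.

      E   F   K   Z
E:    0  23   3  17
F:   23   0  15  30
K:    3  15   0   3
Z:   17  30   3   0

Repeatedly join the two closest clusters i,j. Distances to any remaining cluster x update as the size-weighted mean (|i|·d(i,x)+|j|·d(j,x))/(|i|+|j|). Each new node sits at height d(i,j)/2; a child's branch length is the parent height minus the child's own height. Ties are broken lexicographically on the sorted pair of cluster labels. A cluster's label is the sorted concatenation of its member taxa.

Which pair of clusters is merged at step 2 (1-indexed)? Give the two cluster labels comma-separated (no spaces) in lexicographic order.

step 1: merge (E,K) at d=3; branch lengths E→3/2, K→3/2; new cluster EK
  updated: d(EK,F)=19, d(EK,Z)=10
step 2: merge (EK,Z) at d=10; branch lengths EK→7/2, Z→5; new cluster EKZ
  updated: d(EKZ,F)=68/3
step 3: merge (EKZ,F) at d=68/3; branch lengths EKZ→19/3, F→34/3; new cluster EFKZ
final tree: (((E:3/2,K:3/2):7/2,Z:5):19/3,F:34/3)
total length: 175/6

EK,Z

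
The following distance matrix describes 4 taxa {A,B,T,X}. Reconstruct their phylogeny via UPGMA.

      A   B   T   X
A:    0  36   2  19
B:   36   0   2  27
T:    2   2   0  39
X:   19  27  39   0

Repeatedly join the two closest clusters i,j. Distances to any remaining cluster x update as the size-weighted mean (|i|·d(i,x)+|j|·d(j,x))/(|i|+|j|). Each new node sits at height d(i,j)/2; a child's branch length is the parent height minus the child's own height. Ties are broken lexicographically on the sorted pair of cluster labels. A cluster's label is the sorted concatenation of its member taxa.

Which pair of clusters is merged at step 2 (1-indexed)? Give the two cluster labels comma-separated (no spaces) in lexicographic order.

1. join A+T (d=2) ⇒ AT; edges |A|=1, |T|=1
  updated: d(AT,B)=19, d(AT,X)=29
2. join AT+B (d=19) ⇒ ABT; edges |AT|=17/2, |B|=19/2
  updated: d(ABT,X)=85/3
3. join ABT+X (d=85/3) ⇒ ABTX; edges |ABT|=14/3, |X|=85/6
final tree: (((A:1,T:1):17/2,B:19/2):14/3,X:85/6)
total length: 233/6

AT,B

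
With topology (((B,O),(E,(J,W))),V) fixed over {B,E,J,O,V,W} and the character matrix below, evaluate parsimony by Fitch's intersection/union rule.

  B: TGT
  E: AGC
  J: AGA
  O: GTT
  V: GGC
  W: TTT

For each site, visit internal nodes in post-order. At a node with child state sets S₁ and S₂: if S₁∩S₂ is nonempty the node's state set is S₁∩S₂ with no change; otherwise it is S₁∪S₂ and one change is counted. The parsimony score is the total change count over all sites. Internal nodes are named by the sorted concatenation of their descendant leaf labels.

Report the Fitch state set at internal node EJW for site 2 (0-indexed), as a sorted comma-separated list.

A,C,T

BO@0: {T} ∪ {G} = {G,T} (union, +1)
JW@0: {A} ∪ {T} = {A,T} (union, +1)
EJW@0: {A} ∩ {A,T} = {A} (intersection, +0)
BEJOW@0: {G,T} ∪ {A} = {A,G,T} (union, +1)
BEJOVW@0: {A,G,T} ∩ {G} = {G} (intersection, +0)
BO@1: {G} ∪ {T} = {G,T} (union, +1)
JW@1: {G} ∪ {T} = {G,T} (union, +1)
EJW@1: {G} ∩ {G,T} = {G} (intersection, +0)
BEJOW@1: {G,T} ∩ {G} = {G} (intersection, +0)
BEJOVW@1: {G} ∩ {G} = {G} (intersection, +0)
BO@2: {T} ∩ {T} = {T} (intersection, +0)
JW@2: {A} ∪ {T} = {A,T} (union, +1)
EJW@2: {C} ∪ {A,T} = {A,C,T} (union, +1)
BEJOW@2: {T} ∩ {A,C,T} = {T} (intersection, +0)
BEJOVW@2: {T} ∪ {C} = {C,T} (union, +1)
per-site changes: [3, 2, 3]; total = 8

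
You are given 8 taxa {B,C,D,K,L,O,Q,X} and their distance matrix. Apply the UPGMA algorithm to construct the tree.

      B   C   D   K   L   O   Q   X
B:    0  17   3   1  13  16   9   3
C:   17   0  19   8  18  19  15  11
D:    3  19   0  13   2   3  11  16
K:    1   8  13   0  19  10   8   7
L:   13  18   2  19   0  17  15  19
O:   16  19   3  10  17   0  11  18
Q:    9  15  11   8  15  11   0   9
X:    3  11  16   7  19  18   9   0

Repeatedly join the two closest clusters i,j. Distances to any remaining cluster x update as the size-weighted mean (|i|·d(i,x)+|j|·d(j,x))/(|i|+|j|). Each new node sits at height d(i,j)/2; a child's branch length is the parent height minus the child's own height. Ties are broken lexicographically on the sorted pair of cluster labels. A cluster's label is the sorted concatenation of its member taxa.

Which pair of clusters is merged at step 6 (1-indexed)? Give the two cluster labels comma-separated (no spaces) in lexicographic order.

step 1: merge (B,K) at d=1; branch lengths B→1/2, K→1/2; new cluster BK
  updated: d(BK,C)=25/2, d(BK,D)=8, d(BK,L)=16, d(BK,O)=13, d(BK,Q)=17/2, d(BK,X)=5
step 2: merge (D,L) at d=2; branch lengths D→1, L→1; new cluster DL
  updated: d(BK,DL)=12, d(C,DL)=37/2, d(DL,O)=10, d(DL,Q)=13, d(DL,X)=35/2
step 3: merge (BK,X) at d=5; branch lengths BK→2, X→5/2; new cluster BKX
  updated: d(BKX,C)=12, d(BKX,DL)=83/6, d(BKX,O)=44/3, d(BKX,Q)=26/3
step 4: merge (BKX,Q) at d=26/3; branch lengths BKX→11/6, Q→13/3; new cluster BKQX
  updated: d(BKQX,C)=51/4, d(BKQX,DL)=109/8, d(BKQX,O)=55/4
step 5: merge (DL,O) at d=10; branch lengths DL→4, O→5; new cluster DLO
  updated: d(BKQX,DLO)=41/3, d(C,DLO)=56/3
step 6: merge (BKQX,C) at d=51/4; branch lengths BKQX→49/24, C→51/8; new cluster BCKQX
  updated: d(BCKQX,DLO)=44/3
step 7: merge (BCKQX,DLO) at d=44/3; branch lengths BCKQX→23/24, DLO→7/3; new cluster BCDKLOQX
final tree: (((((B:1/2,K:1/2):2,X:5/2):11/6,Q:13/3):49/24,C:51/8):23/24,((D:1,L:1):4,O:5):7/3)
total length: 275/8

BKQX,C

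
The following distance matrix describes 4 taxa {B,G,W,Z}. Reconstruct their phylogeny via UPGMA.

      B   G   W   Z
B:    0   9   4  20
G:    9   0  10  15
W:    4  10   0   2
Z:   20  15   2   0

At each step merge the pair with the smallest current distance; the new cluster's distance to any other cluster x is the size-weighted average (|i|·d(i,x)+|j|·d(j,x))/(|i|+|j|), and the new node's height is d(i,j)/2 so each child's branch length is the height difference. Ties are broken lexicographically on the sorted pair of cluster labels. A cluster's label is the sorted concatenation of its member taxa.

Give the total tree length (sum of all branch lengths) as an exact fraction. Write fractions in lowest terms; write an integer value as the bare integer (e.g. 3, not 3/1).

1. join W+Z (d=2) ⇒ WZ; edges |W|=1, |Z|=1
  updated: d(B,WZ)=12, d(G,WZ)=25/2
2. join B+G (d=9) ⇒ BG; edges |B|=9/2, |G|=9/2
  updated: d(BG,WZ)=49/4
3. join BG+WZ (d=49/4) ⇒ BGWZ; edges |BG|=13/8, |WZ|=41/8
final tree: ((B:9/2,G:9/2):13/8,(W:1,Z:1):41/8)
total length: 71/4

71/4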